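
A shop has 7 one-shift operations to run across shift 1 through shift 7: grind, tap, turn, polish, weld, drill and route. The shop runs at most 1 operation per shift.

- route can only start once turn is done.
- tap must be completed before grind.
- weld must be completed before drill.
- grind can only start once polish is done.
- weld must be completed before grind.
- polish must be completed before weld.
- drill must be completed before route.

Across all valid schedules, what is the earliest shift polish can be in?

shift 1

Downstream work caps polish at shift 4.
polish at shift 1 is achievable: weld=shift 2, grind=shift 4, polish=shift 1, drill=shift 5, turn=shift 6, route=shift 7, tap=shift 3.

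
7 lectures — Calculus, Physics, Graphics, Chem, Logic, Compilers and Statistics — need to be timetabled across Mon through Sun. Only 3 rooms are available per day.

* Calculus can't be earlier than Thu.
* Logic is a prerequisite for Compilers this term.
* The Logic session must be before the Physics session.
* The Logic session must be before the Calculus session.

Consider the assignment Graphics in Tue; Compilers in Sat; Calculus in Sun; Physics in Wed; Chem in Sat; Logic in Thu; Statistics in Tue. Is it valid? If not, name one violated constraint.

Invalid. The Logic session must be before the Physics session.

The Logic session must be before the Calculus session — holds.
Calculus can't be earlier than Thu — holds.
Logic is a prerequisite for Compilers this term — holds.
The Logic session must be before the Physics session — violated.
Only 3 rooms are available per day — holds.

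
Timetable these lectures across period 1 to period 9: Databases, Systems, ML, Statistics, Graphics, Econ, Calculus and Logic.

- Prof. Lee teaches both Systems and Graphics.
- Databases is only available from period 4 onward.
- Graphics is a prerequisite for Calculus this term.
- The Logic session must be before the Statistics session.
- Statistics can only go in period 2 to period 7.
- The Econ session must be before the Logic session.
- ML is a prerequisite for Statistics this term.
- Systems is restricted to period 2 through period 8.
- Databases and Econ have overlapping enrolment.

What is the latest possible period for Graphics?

period 8

Downstream work caps Graphics at period 8.
Graphics at period 8 is achievable: Econ=period 1, Logic=period 2, ML=period 1, Calculus=period 9, Statistics=period 3, Graphics=period 8, Databases=period 4, Systems=period 2.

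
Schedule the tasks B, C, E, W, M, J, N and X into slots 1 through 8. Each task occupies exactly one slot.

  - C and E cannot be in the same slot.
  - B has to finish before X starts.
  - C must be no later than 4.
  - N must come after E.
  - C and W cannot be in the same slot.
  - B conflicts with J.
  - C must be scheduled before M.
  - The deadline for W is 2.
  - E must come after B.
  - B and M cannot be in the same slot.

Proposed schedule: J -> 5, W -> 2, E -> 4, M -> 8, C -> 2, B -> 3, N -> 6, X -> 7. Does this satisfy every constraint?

Invalid. C and W cannot be in the same slot.

B conflicts with J — holds.
N must come after E — holds.
B has to finish before X starts — holds.
E must come after B — holds.
C must be no later than 4 — holds.
B and M cannot be in the same slot — holds.
The deadline for W is 2 — holds.
C and W cannot be in the same slot — violated.
C must be scheduled before M — holds.
C and E cannot be in the same slot — holds.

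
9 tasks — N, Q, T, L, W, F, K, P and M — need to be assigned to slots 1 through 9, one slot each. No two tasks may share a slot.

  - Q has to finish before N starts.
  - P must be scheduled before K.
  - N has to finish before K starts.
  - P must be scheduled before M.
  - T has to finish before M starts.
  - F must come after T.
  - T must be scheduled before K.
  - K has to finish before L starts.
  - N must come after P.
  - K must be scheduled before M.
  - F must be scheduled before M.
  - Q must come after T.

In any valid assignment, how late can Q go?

Precedence pushes Q to at least 2; downstream work caps Q at 6.
Q at 5 is achievable: T in 1, F in 3, Q in 5, W in 4, M in 8, K in 7, P in 2, L in 9, N in 6.
Nothing later works — the capacity limit rule out every slot after 5.

5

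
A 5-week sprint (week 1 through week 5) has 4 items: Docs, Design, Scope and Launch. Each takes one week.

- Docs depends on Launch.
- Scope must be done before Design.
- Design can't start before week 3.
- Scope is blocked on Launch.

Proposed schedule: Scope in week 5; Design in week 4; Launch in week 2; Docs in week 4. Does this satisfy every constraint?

Docs depends on Launch — holds.
Scope is blocked on Launch — holds.
Design can't start before week 3 — holds.
Scope must be done before Design — violated.

Invalid. Scope must be done before Design.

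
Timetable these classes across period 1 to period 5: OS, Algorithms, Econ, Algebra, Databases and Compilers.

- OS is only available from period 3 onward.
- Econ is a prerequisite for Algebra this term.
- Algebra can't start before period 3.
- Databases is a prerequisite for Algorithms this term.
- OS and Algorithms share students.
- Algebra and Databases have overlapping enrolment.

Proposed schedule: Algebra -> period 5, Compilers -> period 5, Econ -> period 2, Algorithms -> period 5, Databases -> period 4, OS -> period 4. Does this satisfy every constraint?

Yes, all constraints hold

Algebra can't start before period 3 — holds.
Algebra and Databases have overlapping enrolment — holds.
Econ is a prerequisite for Algebra this term — holds.
Databases is a prerequisite for Algorithms this term — holds.
OS is only available from period 3 onward — holds.
OS and Algorithms share students — holds.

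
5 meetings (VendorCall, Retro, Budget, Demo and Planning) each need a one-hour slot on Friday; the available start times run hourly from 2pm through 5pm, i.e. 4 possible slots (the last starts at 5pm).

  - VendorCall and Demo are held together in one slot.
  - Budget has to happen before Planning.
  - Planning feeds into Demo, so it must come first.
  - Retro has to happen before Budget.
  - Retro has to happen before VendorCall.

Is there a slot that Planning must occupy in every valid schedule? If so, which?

4pm

Precedence pushes Planning to at least 4pm; downstream work caps Planning at 4pm.
So Planning is pinned to 4pm.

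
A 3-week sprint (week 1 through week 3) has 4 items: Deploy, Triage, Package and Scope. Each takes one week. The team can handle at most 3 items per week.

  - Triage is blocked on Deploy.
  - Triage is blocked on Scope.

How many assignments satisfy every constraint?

15

Splitting on Deploy: it can be week 1 (9), week 2 (6). Listing each branch's schedules as (Triage, Package, Scope) by week number:
Deploy=week 1: (2,1,1) (2,2,1) (2,3,1) (3,1,1) (3,1,2) (3,2,1) (3,2,2) (3,3,1) (3,3,2) — 9.
Deploy=week 2: (3,1,1) (3,1,2) (3,2,1) (3,2,2) (3,3,1) (3,3,2) — 6.
Summing: 9 + 6 = 15.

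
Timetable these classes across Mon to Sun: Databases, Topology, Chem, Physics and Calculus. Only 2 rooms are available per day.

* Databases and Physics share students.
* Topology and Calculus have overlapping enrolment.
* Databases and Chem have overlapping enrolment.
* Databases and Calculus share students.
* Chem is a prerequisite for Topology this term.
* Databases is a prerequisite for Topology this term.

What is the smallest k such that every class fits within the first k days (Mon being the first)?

3 days

The precedence chain requires at least 2 distinct days.
With at most 2 per day and 5 classes, at least 3 days are needed.
3 works (last occupied day: Wed): for example Chem=Tue, Physics=Wed, Topology=Wed, Databases=Mon, Calculus=Tue.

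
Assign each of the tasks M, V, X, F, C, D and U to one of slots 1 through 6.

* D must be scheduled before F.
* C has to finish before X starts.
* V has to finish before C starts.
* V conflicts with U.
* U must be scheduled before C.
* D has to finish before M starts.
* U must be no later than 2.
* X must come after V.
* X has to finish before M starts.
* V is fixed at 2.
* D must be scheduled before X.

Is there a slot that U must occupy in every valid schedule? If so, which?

U's window is 1–2.
V is fixed at 2, and U can't share a slot with V.
So U must be 1.

1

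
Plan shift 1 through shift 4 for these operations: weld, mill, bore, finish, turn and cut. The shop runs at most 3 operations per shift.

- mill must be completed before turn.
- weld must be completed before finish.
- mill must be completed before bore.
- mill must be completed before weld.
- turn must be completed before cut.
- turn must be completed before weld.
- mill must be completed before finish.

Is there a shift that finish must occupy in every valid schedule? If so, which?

shift 4

Precedence pushes finish to at least shift 4.
So finish is pinned to shift 4.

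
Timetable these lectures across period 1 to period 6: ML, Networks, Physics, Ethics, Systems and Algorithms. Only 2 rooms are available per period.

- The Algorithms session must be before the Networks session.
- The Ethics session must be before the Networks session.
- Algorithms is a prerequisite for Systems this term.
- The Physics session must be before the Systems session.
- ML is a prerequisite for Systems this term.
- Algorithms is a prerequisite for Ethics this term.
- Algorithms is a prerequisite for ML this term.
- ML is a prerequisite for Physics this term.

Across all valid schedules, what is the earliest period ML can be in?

Precedence pushes ML to at least period 2; downstream work caps ML at period 4.
ML at period 2 is achievable: Ethics in period 2; Physics in period 3; Algorithms in period 1; Systems in period 4; Networks in period 3; ML in period 2.

period 2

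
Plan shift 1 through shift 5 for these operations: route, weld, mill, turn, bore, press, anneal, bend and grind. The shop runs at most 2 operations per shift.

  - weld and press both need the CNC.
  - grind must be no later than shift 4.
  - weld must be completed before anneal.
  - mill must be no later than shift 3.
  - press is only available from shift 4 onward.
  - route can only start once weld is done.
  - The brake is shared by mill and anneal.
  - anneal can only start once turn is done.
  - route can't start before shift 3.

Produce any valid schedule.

bore in shift 4; turn in shift 2; bend in shift 5; grind in shift 1; weld in shift 2; route in shift 3; press in shift 4; mill in shift 1; anneal in shift 3

Checking: weld(shift 2) before anneal(shift 3); turn(shift 2) before anneal(shift 3); weld(shift 2) before route(shift 3); weld(shift 2) != press(shift 4); mill(shift 1) != anneal(shift 3); press=shift 4 in [shift 4,shift 5]; mill=shift 1 in [shift 1,shift 3]; grind=shift 1 in [shift 1,shift 4]; route=shift 3 in [shift 3,shift 5]; max 2 per shift (cap 2).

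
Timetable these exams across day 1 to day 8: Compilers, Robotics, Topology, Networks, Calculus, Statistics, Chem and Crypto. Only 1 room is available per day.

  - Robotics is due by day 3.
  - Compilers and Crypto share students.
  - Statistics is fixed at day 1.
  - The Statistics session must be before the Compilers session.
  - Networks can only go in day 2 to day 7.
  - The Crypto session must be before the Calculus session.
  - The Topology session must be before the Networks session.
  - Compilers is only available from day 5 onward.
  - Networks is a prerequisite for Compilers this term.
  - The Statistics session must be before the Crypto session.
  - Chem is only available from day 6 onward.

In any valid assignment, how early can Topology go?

day 2

Downstream work caps Topology at day 6.
Topology at day 2 is achievable: Compilers=day 5; Statistics=day 1; Topology=day 2; Chem=day 6; Robotics=day 3; Networks=day 4; Crypto=day 7; Calculus=day 8.
Nothing earlier works — the conflict and capacity constraints rule out every day before day 2.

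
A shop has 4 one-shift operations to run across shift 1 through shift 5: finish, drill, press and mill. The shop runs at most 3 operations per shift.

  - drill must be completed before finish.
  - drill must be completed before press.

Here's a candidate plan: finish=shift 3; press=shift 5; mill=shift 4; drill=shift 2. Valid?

Yes, all constraints hold

drill must be completed before press — holds.
The shop runs at most 3 operations per shift — holds.
drill must be completed before finish — holds.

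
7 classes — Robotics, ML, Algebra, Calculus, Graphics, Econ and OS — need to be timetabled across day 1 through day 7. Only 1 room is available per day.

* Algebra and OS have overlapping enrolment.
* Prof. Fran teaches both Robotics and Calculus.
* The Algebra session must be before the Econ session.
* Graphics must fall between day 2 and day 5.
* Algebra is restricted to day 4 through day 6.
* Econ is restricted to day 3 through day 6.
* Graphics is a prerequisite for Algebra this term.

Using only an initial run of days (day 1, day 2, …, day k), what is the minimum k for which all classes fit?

7

The precedence chain requires at least 3 distinct days.
With at most 1 per day and 7 classes, at least 7 days are needed.
Propagating the time windows through the other constraints, Econ can't land before day 5, so the schedule must run through at least day 5.
7 works (last occupied day: day 7): for example Algebra=day 4; Robotics=day 1; OS=day 7; Econ=day 5; Calculus=day 6; ML=day 3; Graphics=day 2.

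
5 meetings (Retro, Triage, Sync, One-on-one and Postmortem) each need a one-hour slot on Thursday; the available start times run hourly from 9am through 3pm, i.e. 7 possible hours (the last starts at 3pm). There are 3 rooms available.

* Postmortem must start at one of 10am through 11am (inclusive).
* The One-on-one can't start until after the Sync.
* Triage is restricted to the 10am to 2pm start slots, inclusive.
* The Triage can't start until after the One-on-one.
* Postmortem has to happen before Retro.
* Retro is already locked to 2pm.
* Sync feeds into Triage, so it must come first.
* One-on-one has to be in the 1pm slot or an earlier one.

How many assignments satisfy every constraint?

40

Splitting on Triage: it can be 11am (2), 12pm (6), 1pm (12), 2pm (20). Listing each branch's schedules as (Retro, Sync, One-on-one, Postmortem):
Triage=11am: (2pm,9am,10am,10am) (2pm,9am,10am,11am) — 2.
Triage=12pm: (2pm,9am,10am,10am) (2pm,9am,10am,11am) (2pm,9am,11am,10am) (2pm,9am,11am,11am) (2pm,10am,11am,10am) (2pm,10am,11am,11am) — 6.
Triage=1pm: (2pm,9am,10am,10am) (2pm,9am,10am,11am) (2pm,9am,11am,10am) (2pm,9am,11am,11am) (2pm,9am,12pm,10am) (2pm,9am,12pm,11am) (2pm,10am,11am,10am) (2pm,10am,11am,11am) (2pm,10am,12pm,10am) (2pm,10am,12pm,11am) (2pm,11am,12pm,10am) (2pm,11am,12pm,11am) — 12.
Triage=2pm: (2pm,9am,10am,10am) (2pm,9am,10am,11am) (2pm,9am,11am,10am) (2pm,9am,11am,11am) (2pm,9am,12pm,10am) (2pm,9am,12pm,11am) (2pm,9am,1pm,10am) (2pm,9am,1pm,11am) (2pm,10am,11am,10am) (2pm,10am,11am,11am) (2pm,10am,12pm,10am) (2pm,10am,12pm,11am) (2pm,10am,1pm,10am) (2pm,10am,1pm,11am) (2pm,11am,12pm,10am) (2pm,11am,12pm,11am) (2pm,11am,1pm,10am) (2pm,11am,1pm,11am) (2pm,12pm,1pm,10am) (2pm,12pm,1pm,11am) — 20.
Summing: 2 + 6 + 12 + 20 = 40.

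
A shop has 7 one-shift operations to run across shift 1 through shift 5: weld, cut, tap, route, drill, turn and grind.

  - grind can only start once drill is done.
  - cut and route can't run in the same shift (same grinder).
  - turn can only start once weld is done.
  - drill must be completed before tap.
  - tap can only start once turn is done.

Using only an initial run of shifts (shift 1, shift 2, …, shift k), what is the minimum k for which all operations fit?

3

The precedence chain requires at least 3 distinct shifts.
3 works (last occupied shift: shift 3): for example cut=shift 1; tap=shift 3; drill=shift 1; weld=shift 1; grind=shift 2; turn=shift 2; route=shift 2.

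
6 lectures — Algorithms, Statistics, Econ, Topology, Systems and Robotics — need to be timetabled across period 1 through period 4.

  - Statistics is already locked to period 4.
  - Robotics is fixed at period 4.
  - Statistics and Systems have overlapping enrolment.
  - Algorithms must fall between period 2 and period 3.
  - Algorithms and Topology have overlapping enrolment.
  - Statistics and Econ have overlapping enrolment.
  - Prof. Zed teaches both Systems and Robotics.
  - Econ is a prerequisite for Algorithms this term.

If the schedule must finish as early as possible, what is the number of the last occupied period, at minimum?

The precedence chain requires at least 2 distinct periods.
Statistics can't be placed before period 4, so the schedule must run through at least period 4.
4 works (last occupied period: period 4): for example Econ in period 1; Topology in period 1; Algorithms in period 2; Statistics in period 4; Systems in period 1; Robotics in period 4.

period 4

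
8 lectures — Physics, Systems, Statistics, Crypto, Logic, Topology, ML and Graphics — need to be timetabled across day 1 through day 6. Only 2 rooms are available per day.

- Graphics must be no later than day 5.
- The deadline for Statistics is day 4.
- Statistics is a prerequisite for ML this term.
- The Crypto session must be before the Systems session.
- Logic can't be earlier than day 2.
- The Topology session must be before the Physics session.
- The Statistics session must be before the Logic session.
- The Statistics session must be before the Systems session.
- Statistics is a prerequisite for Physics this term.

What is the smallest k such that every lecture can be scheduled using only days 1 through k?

4

The precedence chain requires at least 2 distinct days.
With at most 2 per day and 8 lectures, at least 4 days are needed.
4 works (last occupied day: day 4): for example Graphics=day 4, Logic=day 2, ML=day 3, Statistics=day 1, Crypto=day 3, Physics=day 2, Systems=day 4, Topology=day 1.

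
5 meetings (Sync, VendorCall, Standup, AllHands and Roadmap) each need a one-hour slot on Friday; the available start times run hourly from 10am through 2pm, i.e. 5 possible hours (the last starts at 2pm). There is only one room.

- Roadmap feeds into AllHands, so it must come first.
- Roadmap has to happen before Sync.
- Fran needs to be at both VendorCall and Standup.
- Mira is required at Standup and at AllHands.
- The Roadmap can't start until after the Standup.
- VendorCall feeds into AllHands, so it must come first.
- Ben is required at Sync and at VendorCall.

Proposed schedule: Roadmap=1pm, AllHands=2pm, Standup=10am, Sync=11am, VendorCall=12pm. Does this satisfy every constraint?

The Roadmap can't start until after the Standup — holds.
There is only one room — holds.
Ben is required at Sync and at VendorCall — holds.
VendorCall feeds into AllHands, so it must come first — holds.
Roadmap has to happen before Sync — violated.
Roadmap feeds into AllHands, so it must come first — holds.
Mira is required at Standup and at AllHands — holds.
Fran needs to be at both VendorCall and Standup — holds.

No. Roadmap has to happen before Sync is not satisfied.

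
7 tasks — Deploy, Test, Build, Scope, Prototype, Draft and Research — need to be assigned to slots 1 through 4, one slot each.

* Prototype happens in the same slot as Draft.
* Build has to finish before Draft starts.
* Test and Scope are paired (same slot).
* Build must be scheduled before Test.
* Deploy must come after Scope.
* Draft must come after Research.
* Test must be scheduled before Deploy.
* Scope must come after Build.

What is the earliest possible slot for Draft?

Precedence pushes Draft to at least 2.
Draft at 2 is achievable: Research -> 1; Prototype -> 2; Draft -> 2; Scope -> 2; Test -> 2; Build -> 1; Deploy -> 3.

2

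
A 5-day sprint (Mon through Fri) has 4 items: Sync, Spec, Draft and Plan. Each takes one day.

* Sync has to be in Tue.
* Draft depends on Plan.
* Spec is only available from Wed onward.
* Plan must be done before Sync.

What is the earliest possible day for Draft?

Tue

Precedence pushes Draft to at least Tue.
Draft at Tue is achievable: Spec -> Wed, Plan -> Mon, Sync -> Tue, Draft -> Tue.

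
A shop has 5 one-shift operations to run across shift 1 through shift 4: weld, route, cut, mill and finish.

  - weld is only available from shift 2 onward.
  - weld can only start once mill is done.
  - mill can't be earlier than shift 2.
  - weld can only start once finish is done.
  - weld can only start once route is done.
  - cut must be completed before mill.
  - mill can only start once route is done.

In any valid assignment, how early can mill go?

shift 2

Mill is available from shift 2; downstream work caps mill at shift 3.
mill at shift 2 is achievable: mill in shift 2; cut in shift 1; route in shift 1; weld in shift 3; finish in shift 1.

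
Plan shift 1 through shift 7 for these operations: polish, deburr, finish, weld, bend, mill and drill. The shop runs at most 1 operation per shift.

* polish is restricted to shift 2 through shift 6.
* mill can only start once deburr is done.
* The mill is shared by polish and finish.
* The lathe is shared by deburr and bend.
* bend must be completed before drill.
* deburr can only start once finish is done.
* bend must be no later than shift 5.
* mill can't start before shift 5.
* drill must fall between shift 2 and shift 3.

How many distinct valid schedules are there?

Splitting on polish: it can be shift 2 (4), shift 3 (4), shift 4 (12), shift 5 (12), shift 6 (12). Listing each branch's schedules as (deburr, finish, weld, bend, mill, drill) by shift number:
polish=shift 2: (5,4,6,1,7,3) (5,4,7,1,6,3) (6,4,5,1,7,3) (6,5,4,1,7,3) — 4.
polish=shift 3: (5,4,6,1,7,2) (5,4,7,1,6,2) (6,4,5,1,7,2) (6,5,4,1,7,2) — 4.
polish=shift 4: (5,1,6,2,7,3) (5,1,7,2,6,3) (5,2,6,1,7,3) (5,2,7,1,6,3) (5,3,6,1,7,2) (5,3,7,1,6,2) (6,1,5,2,7,3) (6,2,5,1,7,3) (6,3,5,1,7,2) (6,5,1,2,7,3) (6,5,2,1,7,3) (6,5,3,1,7,2) — 12.
polish=shift 5: (4,1,6,2,7,3) (4,1,7,2,6,3) (4,2,6,1,7,3) (4,2,7,1,6,3) (4,3,6,1,7,2) (4,3,7,1,6,2) (6,1,4,2,7,3) (6,2,4,1,7,3) (6,3,4,1,7,2) (6,4,1,2,7,3) (6,4,2,1,7,3) (6,4,3,1,7,2) — 12.
polish=shift 6: (4,1,5,2,7,3) (4,1,7,2,5,3) (4,2,5,1,7,3) (4,2,7,1,5,3) (4,3,5,1,7,2) (4,3,7,1,5,2) (5,1,4,2,7,3) (5,2,4,1,7,3) (5,3,4,1,7,2) (5,4,1,2,7,3) (5,4,2,1,7,3) (5,4,3,1,7,2) — 12.
Summing: 4 + 4 + 12 + 12 + 12 = 44.

44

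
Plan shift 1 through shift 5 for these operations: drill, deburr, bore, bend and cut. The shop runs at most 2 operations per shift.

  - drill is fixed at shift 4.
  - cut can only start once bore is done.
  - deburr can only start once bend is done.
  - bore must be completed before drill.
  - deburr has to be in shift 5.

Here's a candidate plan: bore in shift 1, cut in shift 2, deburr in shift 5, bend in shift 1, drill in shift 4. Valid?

deburr can only start once bend is done — holds.
drill is fixed at shift 4 — holds.
bore must be completed before drill — holds.
deburr has to be in shift 5 — holds.
cut can only start once bore is done — holds.
The shop runs at most 2 operations per shift — holds.

Yes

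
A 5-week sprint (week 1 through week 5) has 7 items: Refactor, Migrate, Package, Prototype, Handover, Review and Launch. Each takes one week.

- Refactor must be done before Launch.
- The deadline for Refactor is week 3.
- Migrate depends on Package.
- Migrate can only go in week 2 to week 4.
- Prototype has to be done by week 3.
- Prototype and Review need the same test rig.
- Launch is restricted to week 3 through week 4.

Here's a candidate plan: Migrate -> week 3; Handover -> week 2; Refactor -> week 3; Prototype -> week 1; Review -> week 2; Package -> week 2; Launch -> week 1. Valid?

No — it violates: Refactor must be done before Launch

Refactor must be done before Launch — violated.
Prototype and Review need the same test rig — holds.
Migrate depends on Package — holds.
Launch is restricted to week 3 through week 4 — violated.
The deadline for Refactor is week 3 — holds.
Prototype has to be done by week 3 — holds.
Migrate can only go in week 2 to week 4 — holds.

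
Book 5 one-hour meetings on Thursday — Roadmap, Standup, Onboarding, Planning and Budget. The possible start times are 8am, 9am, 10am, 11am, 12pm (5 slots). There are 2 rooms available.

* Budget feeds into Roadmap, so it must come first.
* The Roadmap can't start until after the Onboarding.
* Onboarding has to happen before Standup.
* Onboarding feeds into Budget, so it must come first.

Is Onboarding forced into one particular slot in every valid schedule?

Onboarding can be 8am (e.g. Planning -> 8am; Budget -> 9am; Standup -> 9am; Onboarding -> 8am; Roadmap -> 10am) or 9am (e.g. Planning=8am; Onboarding=9am; Budget=10am; Standup=10am; Roadmap=11am).

No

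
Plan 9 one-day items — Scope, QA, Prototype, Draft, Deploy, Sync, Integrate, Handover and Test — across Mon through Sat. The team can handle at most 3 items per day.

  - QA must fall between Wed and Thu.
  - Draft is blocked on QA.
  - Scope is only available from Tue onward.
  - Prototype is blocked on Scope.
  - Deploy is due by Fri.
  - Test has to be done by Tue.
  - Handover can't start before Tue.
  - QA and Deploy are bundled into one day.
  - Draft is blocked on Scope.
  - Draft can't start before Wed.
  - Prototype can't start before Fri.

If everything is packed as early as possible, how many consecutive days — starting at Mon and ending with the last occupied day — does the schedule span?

5

The precedence chain requires at least 2 distinct days.
With at most 3 per day and 9 work items, at least 3 days are needed.
Prototype can't be placed before Fri — that is day 5 counting from Mon — so the schedule must run through at least 5 days.
5 works (last occupied day: Fri): for example Test -> Mon, Deploy -> Wed, Handover -> Tue, Scope -> Tue, Integrate -> Mon, Draft -> Thu, Prototype -> Fri, Sync -> Mon, QA -> Wed.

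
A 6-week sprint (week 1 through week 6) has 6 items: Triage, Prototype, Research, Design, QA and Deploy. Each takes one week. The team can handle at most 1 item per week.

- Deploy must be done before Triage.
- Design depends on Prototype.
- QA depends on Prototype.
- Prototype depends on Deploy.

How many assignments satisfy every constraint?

48

Splitting on Triage: it can be week 2 (8), week 3 (10), week 4 (10), week 5 (10), week 6 (10). Listing each branch's schedules as (Prototype, Research, Design, QA, Deploy) by week number:
Triage=week 2: (3,4,5,6,1) (3,4,6,5,1) (3,5,4,6,1) (3,5,6,4,1) (3,6,4,5,1) (3,6,5,4,1) (4,3,5,6,1) (4,3,6,5,1) — 8.
Triage=week 3: (2,4,5,6,1) (2,4,6,5,1) (2,5,4,6,1) (2,5,6,4,1) (2,6,4,5,1) (2,6,5,4,1) (4,1,5,6,2) (4,1,6,5,2) (4,2,5,6,1) (4,2,6,5,1) — 10.
Triage=week 4: (2,3,5,6,1) (2,3,6,5,1) (2,5,3,6,1) (2,5,6,3,1) (2,6,3,5,1) (2,6,5,3,1) (3,1,5,6,2) (3,1,6,5,2) (3,2,5,6,1) (3,2,6,5,1) — 10.
Triage=week 5: (2,3,4,6,1) (2,3,6,4,1) (2,4,3,6,1) (2,4,6,3,1) (2,6,3,4,1) (2,6,4,3,1) (3,1,4,6,2) (3,1,6,4,2) (3,2,4,6,1) (3,2,6,4,1) — 10.
Triage=week 6: (2,3,4,5,1) (2,3,5,4,1) (2,4,3,5,1) (2,4,5,3,1) (2,5,3,4,1) (2,5,4,3,1) (3,1,4,5,2) (3,1,5,4,2) (3,2,4,5,1) (3,2,5,4,1) — 10.
Summing: 8 + 10 + 10 + 10 + 10 = 48.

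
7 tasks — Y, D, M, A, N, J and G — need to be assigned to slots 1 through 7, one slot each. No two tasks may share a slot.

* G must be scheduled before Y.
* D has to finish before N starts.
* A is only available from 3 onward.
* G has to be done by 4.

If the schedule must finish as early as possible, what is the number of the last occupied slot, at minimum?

slot 7

The precedence chain requires at least 2 distinct slots.
With at most 1 per slot and 7 tasks, at least 7 slots are needed.
A can't be placed before 3, so the schedule must run through at least slot 3.
7 works (last occupied slot: 7): for example J -> 7, N -> 5, A -> 3, D -> 4, G -> 1, M -> 6, Y -> 2.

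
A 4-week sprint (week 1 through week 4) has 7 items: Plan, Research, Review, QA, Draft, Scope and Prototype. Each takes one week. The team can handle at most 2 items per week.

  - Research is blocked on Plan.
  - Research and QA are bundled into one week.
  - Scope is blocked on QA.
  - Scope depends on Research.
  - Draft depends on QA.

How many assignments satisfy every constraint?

Splitting on Plan: it can be week 1 (21), week 2 (3). Listing each branch's schedules as (Research, Review, QA, Draft, Scope, Prototype) by week number:
Plan=week 1: (2,1,2,3,3,4) (2,1,2,3,4,3) (2,1,2,3,4,4) (2,1,2,4,3,3) (2,1,2,4,3,4) (2,1,2,4,4,3) (2,3,2,3,4,1) (2,3,2,3,4,4) (2,3,2,4,3,1) (2,3,2,4,3,4) (2,3,2,4,4,1) (2,3,2,4,4,3) (2,4,2,3,3,1) (2,4,2,3,3,4) (2,4,2,3,4,1) (2,4,2,3,4,3) (2,4,2,4,3,1) (2,4,2,4,3,3) (3,1,3,4,4,2) (3,2,3,4,4,1) (3,2,3,4,4,2) — 21.
Plan=week 2: (3,1,3,4,4,1) (3,1,3,4,4,2) (3,2,3,4,4,1) — 3.
Summing: 21 + 3 = 24.

24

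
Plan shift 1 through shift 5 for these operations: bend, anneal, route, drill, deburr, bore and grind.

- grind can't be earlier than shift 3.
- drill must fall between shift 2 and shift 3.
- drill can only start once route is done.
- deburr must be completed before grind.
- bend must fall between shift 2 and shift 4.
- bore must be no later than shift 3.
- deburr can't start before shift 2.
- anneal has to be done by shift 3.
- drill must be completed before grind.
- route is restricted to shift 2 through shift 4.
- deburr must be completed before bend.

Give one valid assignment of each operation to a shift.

deburr in shift 2; bore in shift 1; anneal in shift 1; grind in shift 4; drill in shift 3; route in shift 2; bend in shift 3

Checking: route(shift 2) before drill(shift 3); drill(shift 3) before grind(shift 4); deburr(shift 2) before grind(shift 4); deburr(shift 2) before bend(shift 3); deburr=shift 2 in [shift 2,shift 5]; route=shift 2 in [shift 2,shift 4]; drill=shift 3 in [shift 2,shift 3]; anneal=shift 1 in [shift 1,shift 3]; grind=shift 4 in [shift 3,shift 5]; bore=shift 1 in [shift 1,shift 3]; bend=shift 3 in [shift 2,shift 4].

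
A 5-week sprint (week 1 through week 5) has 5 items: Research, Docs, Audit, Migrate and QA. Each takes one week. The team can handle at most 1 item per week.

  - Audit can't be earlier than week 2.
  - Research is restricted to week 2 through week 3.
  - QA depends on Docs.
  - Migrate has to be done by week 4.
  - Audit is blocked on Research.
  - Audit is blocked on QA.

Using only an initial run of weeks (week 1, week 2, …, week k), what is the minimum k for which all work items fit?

The precedence chain requires at least 3 distinct weeks.
With at most 1 per week and 5 work items, at least 5 weeks are needed.
5 works (last occupied week: week 5): for example Audit -> week 5; Docs -> week 3; Migrate -> week 1; Research -> week 2; QA -> week 4.

5 weeks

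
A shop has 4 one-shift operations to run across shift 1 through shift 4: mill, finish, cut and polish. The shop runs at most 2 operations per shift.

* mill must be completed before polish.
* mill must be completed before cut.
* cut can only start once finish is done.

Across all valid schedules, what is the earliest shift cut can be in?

shift 2

Precedence pushes cut to at least shift 2.
cut at shift 2 is achievable: polish=shift 2; cut=shift 2; finish=shift 1; mill=shift 1.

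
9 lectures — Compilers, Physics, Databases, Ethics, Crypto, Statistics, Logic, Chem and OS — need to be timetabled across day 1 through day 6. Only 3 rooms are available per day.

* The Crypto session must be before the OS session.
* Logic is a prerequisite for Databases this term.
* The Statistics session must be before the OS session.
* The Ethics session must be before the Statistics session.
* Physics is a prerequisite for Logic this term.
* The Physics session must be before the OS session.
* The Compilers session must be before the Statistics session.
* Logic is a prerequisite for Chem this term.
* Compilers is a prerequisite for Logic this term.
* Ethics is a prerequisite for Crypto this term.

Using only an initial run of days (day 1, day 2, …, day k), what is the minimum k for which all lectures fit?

3

The precedence chain requires at least 3 distinct days.
With at most 3 per day and 9 lectures, at least 3 days are needed.
3 works (last occupied day: day 3): for example Physics in day 1, Logic in day 2, Chem in day 3, Crypto in day 2, Statistics in day 2, Compilers in day 1, OS in day 3, Databases in day 3, Ethics in day 1.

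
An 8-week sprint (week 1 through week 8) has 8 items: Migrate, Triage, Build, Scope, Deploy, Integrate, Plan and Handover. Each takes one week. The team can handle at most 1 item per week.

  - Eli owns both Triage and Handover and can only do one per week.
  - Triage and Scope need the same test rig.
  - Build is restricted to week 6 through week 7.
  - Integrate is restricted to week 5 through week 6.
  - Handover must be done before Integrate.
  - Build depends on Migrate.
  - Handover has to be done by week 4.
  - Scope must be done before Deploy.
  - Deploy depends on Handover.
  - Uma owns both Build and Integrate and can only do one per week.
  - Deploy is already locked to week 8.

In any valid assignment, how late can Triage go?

Triage at week 7 is achievable: Plan=week 4, Integrate=week 5, Triage=week 7, Scope=week 3, Build=week 6, Handover=week 1, Deploy=week 8, Migrate=week 2.
Nothing later works — the conflict and capacity constraints rule out every week after week 7.

week 7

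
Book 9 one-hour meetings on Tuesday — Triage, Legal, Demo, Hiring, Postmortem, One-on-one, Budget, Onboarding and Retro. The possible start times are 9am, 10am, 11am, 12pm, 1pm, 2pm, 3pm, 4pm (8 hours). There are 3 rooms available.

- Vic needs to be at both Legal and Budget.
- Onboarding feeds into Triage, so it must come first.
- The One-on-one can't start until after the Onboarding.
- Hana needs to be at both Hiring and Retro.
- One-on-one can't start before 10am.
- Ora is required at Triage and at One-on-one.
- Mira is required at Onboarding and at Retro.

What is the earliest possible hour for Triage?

10am

Precedence pushes Triage to at least 10am.
Triage at 10am is achievable: Hiring=10am; Onboarding=9am; Legal=9am; One-on-one=11am; Budget=11am; Postmortem=10am; Triage=10am; Demo=9am; Retro=11am.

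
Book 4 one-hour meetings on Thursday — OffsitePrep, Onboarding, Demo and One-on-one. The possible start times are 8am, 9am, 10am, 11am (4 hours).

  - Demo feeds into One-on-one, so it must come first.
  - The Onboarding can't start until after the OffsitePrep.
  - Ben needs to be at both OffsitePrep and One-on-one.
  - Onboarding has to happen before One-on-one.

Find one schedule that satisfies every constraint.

OffsitePrep in 8am; Demo in 8am; One-on-one in 10am; Onboarding in 9am

Checking: OffsitePrep(8am) before Onboarding(9am); Onboarding(9am) before One-on-one(10am); Demo(8am) before One-on-one(10am); OffsitePrep(8am) != One-on-one(10am).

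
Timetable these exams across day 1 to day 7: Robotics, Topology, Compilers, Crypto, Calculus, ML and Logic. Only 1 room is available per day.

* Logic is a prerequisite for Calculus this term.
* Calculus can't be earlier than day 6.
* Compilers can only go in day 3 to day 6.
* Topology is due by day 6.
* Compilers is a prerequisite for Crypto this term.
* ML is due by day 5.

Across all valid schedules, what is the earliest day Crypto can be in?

Precedence pushes Crypto to at least day 4.
Crypto at day 4 is achievable: Logic -> day 5, Crypto -> day 4, ML -> day 1, Robotics -> day 7, Topology -> day 2, Compilers -> day 3, Calculus -> day 6.

day 4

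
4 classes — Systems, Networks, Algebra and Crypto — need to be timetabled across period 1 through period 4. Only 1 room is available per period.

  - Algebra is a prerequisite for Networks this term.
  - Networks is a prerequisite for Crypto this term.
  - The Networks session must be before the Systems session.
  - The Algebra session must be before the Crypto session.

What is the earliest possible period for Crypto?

period 3

Precedence pushes Crypto to at least period 3.
Crypto at period 3 is achievable: Systems=period 4; Networks=period 2; Algebra=period 1; Crypto=period 3.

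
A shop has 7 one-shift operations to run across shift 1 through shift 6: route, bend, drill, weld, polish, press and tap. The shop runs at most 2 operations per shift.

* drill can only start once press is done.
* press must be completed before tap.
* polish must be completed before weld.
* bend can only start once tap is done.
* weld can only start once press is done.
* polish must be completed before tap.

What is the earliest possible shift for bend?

shift 3

Precedence pushes bend to at least shift 3.
bend at shift 3 is achievable: weld in shift 2; polish in shift 1; drill in shift 3; route in shift 4; tap in shift 2; bend in shift 3; press in shift 1.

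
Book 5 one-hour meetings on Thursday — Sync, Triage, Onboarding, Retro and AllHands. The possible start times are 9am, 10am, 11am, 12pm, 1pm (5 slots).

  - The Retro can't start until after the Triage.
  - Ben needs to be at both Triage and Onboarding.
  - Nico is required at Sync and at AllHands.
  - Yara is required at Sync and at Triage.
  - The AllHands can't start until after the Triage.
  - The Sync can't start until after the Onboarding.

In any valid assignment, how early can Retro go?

10am

Precedence pushes Retro to at least 10am.
Retro at 10am is achievable: Retro=10am, AllHands=10am, Triage=9am, Sync=11am, Onboarding=10am.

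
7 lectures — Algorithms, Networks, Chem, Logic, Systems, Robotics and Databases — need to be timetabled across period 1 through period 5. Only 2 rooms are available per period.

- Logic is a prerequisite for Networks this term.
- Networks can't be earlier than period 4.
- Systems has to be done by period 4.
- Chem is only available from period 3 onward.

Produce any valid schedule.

Chem -> period 3, Algorithms -> period 2, Systems -> period 1, Logic -> period 1, Networks -> period 4, Databases -> period 3, Robotics -> period 2

Checking: Logic(period 1) before Networks(period 4); Networks=period 4 in [period 4,period 5]; Systems=period 1 in [period 1,period 4]; Chem=period 3 in [period 3,period 5]; max 2 per period (cap 2).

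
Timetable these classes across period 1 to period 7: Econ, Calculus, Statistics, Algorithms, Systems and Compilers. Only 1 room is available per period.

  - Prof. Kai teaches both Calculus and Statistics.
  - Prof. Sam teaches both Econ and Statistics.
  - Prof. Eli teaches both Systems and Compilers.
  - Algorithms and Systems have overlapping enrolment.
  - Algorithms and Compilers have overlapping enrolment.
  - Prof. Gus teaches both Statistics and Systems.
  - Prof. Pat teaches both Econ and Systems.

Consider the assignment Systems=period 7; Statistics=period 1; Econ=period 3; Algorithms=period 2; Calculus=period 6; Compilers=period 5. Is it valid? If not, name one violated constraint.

Yes, all constraints hold

Prof. Kai teaches both Calculus and Statistics — holds.
Algorithms and Systems have overlapping enrolment — holds.
Only 1 room is available per period — holds.
Algorithms and Compilers have overlapping enrolment — holds.
Prof. Sam teaches both Econ and Statistics — holds.
Prof. Pat teaches both Econ and Systems — holds.
Prof. Eli teaches both Systems and Compilers — holds.
Prof. Gus teaches both Statistics and Systems — holds.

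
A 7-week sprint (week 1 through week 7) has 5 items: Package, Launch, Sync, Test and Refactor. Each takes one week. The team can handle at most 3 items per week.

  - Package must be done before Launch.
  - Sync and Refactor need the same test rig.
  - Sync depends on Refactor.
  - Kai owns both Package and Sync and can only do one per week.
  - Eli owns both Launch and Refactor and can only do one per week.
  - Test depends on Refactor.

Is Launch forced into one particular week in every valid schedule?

Launch can be week 2 (e.g. Launch=week 2, Package=week 1, Test=week 2, Sync=week 2, Refactor=week 1) or week 3 (e.g. Package=week 1; Launch=week 3; Refactor=week 1; Sync=week 2; Test=week 2).

No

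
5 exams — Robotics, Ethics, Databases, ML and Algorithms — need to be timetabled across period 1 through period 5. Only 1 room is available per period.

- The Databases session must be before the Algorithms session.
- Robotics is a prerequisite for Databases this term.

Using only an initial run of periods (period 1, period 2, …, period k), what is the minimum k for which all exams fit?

5

The precedence chain requires at least 3 distinct periods.
With at most 1 per period and 5 exams, at least 5 periods are needed.
5 works (last occupied period: period 5): for example Robotics=period 1; Ethics=period 4; Algorithms=period 3; Databases=period 2; ML=period 5.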